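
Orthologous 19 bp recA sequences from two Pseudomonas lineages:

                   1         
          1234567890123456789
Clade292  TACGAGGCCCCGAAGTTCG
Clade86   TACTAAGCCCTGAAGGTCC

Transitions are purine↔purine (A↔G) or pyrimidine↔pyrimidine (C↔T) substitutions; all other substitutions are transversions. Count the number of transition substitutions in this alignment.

2

The sequences differ at positions 4 (G/T, transversion), 6 (G/A, transition), 11 (C/T, transition), 16 (T/G, transversion), 19 (G/C, transversion).
Of the 5 differences, 2 transitions and 3 transversions, so the answer is 2.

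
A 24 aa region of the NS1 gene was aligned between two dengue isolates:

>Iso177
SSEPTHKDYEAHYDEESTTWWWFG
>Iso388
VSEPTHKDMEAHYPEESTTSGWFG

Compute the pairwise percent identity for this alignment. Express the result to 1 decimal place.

Mismatches occur at site 1 (S↔V), site 9 (Y↔M), site 14 (D↔P), site 20 (W↔S), site 21 (W↔G).
19 of the 24 sites match, so the percent identity is 19/24 × 100 = 79.2%.

79.2%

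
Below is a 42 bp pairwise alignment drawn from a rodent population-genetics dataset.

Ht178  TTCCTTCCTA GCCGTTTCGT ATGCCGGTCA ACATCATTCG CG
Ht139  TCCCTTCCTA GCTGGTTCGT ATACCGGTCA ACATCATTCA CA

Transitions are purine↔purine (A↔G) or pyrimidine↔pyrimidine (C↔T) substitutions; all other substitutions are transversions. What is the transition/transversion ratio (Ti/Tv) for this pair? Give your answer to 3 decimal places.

5.000

Mismatches occur at site 2 (T↔C, transition), site 13 (C↔T, transition), site 15 (T↔G, transversion), site 23 (G↔A, transition), site 40 (G↔A, transition), site 42 (G↔A, transition).
Of the 6 differences, 5 transitions and 1 transversion, so Ti/Tv = 5/1 = 5.000.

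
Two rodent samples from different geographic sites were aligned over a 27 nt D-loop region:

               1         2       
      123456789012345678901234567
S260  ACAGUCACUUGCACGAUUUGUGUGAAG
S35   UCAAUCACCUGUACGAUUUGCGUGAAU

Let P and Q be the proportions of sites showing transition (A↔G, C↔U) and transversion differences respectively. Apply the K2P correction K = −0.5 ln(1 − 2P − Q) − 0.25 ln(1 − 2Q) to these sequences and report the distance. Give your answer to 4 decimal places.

Mismatches occur at site 1 (A→U, transversion), site 4 (G→A, transition), site 9 (U→C, transition), site 12 (C→U, transition), site 21 (U→C, transition), site 27 (G→U, transversion).
Of the 6 differences, 4 transitions and 2 transversions over 27 sites: P = 4/27 = 0.148148, Q = 2/27 = 0.074074.
d = −0.5·ln(0.629630) − 0.25·ln(0.851852) = −0.5·(-0.462623) − 0.25·(-0.160342) = 0.2714.

0.2714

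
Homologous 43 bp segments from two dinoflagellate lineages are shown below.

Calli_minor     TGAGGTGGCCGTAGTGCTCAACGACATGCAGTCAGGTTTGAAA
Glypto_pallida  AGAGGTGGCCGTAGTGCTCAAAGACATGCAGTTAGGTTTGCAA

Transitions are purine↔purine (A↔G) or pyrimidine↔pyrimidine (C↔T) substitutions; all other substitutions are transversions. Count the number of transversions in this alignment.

3

The sequences differ at positions 1 (T/A, transversion), 22 (C/A, transversion), 33 (C/T, transition), 41 (A/C, transversion).
Of the 4 differences, 1 transition and 3 transversions, so the answer is 3.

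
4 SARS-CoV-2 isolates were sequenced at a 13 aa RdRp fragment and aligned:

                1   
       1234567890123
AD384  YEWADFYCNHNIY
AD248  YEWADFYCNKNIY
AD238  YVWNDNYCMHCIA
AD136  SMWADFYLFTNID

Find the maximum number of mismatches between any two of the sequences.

Pairwise Hamming distances:
  AD384 vs AD248: 1
  AD384 vs AD238: 6
  AD384 vs AD136: 6
  AD248 vs AD238: 7
  AD248 vs AD136: 6
  AD238 vs AD136: 9
The largest is 9, between AD238 and AD136.

9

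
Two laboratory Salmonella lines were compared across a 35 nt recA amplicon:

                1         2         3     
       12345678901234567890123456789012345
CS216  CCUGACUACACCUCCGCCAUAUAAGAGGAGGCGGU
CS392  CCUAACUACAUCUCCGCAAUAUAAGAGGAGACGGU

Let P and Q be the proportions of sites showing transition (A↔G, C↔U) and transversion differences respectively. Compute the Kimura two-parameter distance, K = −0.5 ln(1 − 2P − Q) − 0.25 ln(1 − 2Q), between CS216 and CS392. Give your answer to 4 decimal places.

0.1263

Mismatches occur at site 4 (G→A, transition), site 11 (C→U, transition), site 18 (C→A, transversion), site 31 (G→A, transition).
Of the 4 differences, 3 transitions and 1 transversion over 35 sites: P = 3/35 = 0.085714, Q = 1/35 = 0.028571.
d = −0.5·ln(0.800001) − 0.25·ln(0.942858) = −0.5·(-0.223142) − 0.25·(-0.058840) = 0.1263.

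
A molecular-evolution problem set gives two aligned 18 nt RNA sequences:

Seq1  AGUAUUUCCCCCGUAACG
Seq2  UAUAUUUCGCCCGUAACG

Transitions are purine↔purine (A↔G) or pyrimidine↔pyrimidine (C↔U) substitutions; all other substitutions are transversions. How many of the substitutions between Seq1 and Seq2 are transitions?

Differing sites — 1:A/U (Tv); 2:G/A (Ti); 9:C/G (Tv).
Of the 3 differences, 1 transition and 2 transversions, so the answer is 1.

1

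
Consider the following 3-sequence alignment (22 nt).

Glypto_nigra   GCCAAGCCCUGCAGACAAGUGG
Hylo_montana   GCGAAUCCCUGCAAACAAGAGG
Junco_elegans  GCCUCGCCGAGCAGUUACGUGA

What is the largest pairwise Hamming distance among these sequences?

Pairwise Hamming distances:
  Glypto_nigra vs Hylo_montana: 4
  Glypto_nigra vs Junco_elegans: 8
  Hylo_montana vs Junco_elegans: 12
The largest is 12, between Hylo_montana and Junco_elegans.

12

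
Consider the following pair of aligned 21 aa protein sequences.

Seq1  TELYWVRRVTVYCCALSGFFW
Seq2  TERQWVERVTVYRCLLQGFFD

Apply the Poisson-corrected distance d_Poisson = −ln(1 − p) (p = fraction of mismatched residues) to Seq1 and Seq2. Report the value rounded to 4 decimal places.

Differing sites — 3:L/R; 4:Y/Q; 7:R/E; 13:C/R; 15:A/L; 17:S/Q; 21:W/D.
p = 7/21 = 0.333333.
d = −ln(1 − 0.333333) = −ln(0.666667) = 0.4055.

0.4055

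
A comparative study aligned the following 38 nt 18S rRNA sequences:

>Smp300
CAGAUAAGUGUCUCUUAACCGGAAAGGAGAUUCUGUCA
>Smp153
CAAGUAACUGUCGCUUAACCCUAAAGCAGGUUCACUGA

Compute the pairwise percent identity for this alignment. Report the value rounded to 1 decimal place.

71.1%

Mismatches occur at site 3 (G↔A), site 4 (A↔G), site 8 (G↔C), site 13 (U↔G), site 21 (G↔C), site 22 (G↔U), site 27 (G↔C), site 30 (A↔G), site 34 (U↔A), site 35 (G↔C), site 37 (C↔G).
27 of the 38 sites match, so the percent identity is 27/38 × 100 = 71.1%.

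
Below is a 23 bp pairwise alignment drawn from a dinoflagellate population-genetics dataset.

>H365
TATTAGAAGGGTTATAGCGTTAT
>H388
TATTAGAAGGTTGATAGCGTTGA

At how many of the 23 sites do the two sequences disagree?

The sequences differ at positions 11 (G/T), 13 (T/G), 22 (A/G), 23 (T/A).
That gives 4 mismatches out of 23 aligned sites, so the Hamming distance is 4.

4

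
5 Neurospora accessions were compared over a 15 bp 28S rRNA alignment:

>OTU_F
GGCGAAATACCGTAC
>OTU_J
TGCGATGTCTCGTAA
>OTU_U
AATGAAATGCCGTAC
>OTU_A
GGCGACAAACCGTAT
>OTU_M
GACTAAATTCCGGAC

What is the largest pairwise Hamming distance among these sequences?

Pairwise Hamming distances:
  OTU_F vs OTU_J: 6
  OTU_F vs OTU_U: 4
  OTU_F vs OTU_A: 3
  OTU_F vs OTU_M: 4
  OTU_J vs OTU_U: 8
  OTU_J vs OTU_A: 7
  OTU_J vs OTU_M: 9
  OTU_U vs OTU_A: 7
  OTU_U vs OTU_M: 5
  OTU_A vs OTU_M: 7
The largest is 9, between OTU_J and OTU_M.

9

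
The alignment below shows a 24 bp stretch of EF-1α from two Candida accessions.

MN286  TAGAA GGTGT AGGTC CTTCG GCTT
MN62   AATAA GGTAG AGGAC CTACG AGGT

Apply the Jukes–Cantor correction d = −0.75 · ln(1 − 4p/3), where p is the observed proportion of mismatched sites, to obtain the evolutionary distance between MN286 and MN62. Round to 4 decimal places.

The sequences differ at positions 1 (T/A), 3 (G/T), 9 (G/A), 10 (T/G), 14 (T/A), 18 (T/A), 21 (G/A), 22 (C/G), 23 (T/G).
p = 9/24 = 0.375000.
d = −0.75 · ln(1 − (4/3)·0.375000) = −0.75 · ln(0.500000) = −0.75 · (-0.693147) = 0.5199.

0.5199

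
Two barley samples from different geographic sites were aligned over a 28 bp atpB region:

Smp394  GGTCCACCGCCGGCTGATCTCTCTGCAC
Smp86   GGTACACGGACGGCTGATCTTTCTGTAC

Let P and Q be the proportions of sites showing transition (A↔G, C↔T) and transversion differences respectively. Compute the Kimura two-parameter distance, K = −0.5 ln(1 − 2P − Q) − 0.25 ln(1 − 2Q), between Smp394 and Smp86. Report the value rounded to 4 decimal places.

0.2041

Mismatches occur at site 4 (C/A, transversion), site 8 (C/G, transversion), site 10 (C/A, transversion), site 21 (C/T, transition), site 26 (C/T, transition).
Of the 5 differences, 2 transitions and 3 transversions over 28 sites: P = 2/28 = 0.071429, Q = 3/28 = 0.107143.
d = −0.5·ln(0.749999) − 0.25·ln(0.785714) = −0.5·(-0.287683) − 0.25·(-0.241162) = 0.2041.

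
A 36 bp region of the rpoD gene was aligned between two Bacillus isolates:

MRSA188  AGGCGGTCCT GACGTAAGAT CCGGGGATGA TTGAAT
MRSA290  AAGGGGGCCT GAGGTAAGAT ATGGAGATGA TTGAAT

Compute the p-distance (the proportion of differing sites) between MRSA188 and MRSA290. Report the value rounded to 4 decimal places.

The sequences differ at positions 2 (G/A), 4 (C/G), 7 (T/G), 13 (C/G), 21 (C/A), 22 (C/T), 25 (G/A).
There are 7 differences over 36 sites, so p = 7/36 = 0.1944.

0.1944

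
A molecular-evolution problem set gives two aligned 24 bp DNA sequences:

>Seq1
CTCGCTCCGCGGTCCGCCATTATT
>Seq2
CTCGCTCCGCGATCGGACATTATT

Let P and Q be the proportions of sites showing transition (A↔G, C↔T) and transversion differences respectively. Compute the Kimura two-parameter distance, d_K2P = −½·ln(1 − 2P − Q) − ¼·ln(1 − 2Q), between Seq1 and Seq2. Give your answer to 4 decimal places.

The sequences differ at positions 12 (G/A, transition), 15 (C/G, transversion), 17 (C/A, transversion).
Of the 3 differences, 1 transition and 2 transversions over 24 sites: P = 1/24 = 0.041667, Q = 2/24 = 0.083333.
d = −0.5·ln(0.833333) − 0.25·ln(0.833334) = −0.5·(-0.182322) − 0.25·(-0.182321) = 0.1367.

0.1367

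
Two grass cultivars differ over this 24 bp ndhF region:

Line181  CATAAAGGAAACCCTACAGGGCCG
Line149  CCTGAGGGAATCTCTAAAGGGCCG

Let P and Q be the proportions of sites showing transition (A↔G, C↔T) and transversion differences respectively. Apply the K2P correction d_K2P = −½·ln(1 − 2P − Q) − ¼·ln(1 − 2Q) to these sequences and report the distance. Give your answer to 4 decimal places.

0.3069

The sequences differ at positions 2 (A/C, transversion), 4 (A/G, transition), 6 (A/G, transition), 11 (A/T, transversion), 13 (C/T, transition), 17 (C/A, transversion).
Of the 6 differences, 3 transitions and 3 transversions over 24 sites: P = 3/24 = 0.125000, Q = 3/24 = 0.125000.
d = −0.5·ln(0.625000) − 0.25·ln(0.750000) = −0.5·(-0.470004) − 0.25·(-0.287682) = 0.3069.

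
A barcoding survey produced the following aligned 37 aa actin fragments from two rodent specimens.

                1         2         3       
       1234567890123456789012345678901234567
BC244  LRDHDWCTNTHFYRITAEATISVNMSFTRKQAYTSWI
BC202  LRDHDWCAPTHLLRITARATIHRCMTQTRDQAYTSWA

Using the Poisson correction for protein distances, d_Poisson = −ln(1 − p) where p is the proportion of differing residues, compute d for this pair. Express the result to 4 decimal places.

0.3920

The sequences differ at positions 8 (T/A), 9 (N/P), 12 (F/L), 13 (Y/L), 18 (E/R), 22 (S/H), 23 (V/R), 24 (N/C), 26 (S/T), 27 (F/Q), 30 (K/D), 37 (I/A).
p = 12/37 = 0.324324.
d = −ln(1 − 0.324324) = −ln(0.675676) = 0.3920.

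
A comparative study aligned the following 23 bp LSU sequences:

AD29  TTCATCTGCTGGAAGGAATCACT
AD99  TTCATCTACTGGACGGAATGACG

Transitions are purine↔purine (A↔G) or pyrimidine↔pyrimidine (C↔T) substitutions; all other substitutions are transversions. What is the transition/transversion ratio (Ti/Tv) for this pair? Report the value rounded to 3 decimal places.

Mismatches occur at site 8 (G/A, transition), site 14 (A/C, transversion), site 20 (C/G, transversion), site 23 (T/G, transversion).
Of the 4 differences, 1 transition and 3 transversions, so Ti/Tv = 1/3 = 0.333.

0.333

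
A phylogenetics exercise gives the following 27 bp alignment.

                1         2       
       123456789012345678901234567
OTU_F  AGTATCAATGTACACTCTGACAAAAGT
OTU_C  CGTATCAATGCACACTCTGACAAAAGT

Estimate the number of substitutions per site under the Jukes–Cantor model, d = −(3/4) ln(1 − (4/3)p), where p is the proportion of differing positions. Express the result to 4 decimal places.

0.0780

Mismatches occur at site 1 (A↔C), site 11 (T↔C).
p = 2/27 = 0.074074.
d = −0.75 · ln(1 − (4/3)·0.074074) = −0.75 · ln(0.901235) = −0.75 · (-0.103989) = 0.0780.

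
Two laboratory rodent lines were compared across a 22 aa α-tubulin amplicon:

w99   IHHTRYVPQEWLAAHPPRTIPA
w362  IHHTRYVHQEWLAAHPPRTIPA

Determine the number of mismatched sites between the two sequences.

The sequences differ at position 8 (P/H).
That gives 1 mismatch out of 22 aligned sites, so the Hamming distance is 1.

1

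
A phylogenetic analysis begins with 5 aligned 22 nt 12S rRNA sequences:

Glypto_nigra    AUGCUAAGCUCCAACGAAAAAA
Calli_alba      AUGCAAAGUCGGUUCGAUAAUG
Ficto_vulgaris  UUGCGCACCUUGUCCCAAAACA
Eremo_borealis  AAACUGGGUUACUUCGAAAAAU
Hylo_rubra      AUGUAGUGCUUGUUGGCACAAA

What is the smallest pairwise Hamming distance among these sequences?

9

Pairwise Hamming distances:
  Glypto_nigra vs Calli_alba: 10
  Glypto_nigra vs Ficto_vulgaris: 10
  Glypto_nigra vs Eremo_borealis: 9
  Glypto_nigra vs Hylo_rubra: 11
  Calli_alba vs Ficto_vulgaris: 12
  Calli_alba vs Eremo_borealis: 11
  Calli_alba vs Hylo_rubra: 12
  Ficto_vulgaris vs Eremo_borealis: 14
  Ficto_vulgaris vs Hylo_rubra: 12
  Eremo_borealis vs Hylo_rubra: 12
The smallest is 9, between Glypto_nigra and Eremo_borealis.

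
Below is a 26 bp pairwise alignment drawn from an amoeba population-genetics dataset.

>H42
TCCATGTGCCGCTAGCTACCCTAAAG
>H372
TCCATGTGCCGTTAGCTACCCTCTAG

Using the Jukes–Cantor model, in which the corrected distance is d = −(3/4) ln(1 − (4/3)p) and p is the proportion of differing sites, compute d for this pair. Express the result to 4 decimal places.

0.1253

Differing sites — 12:C/T; 23:A/C; 24:A/T.
p = 3/26 = 0.115385.
d = −0.75 · ln(1 − (4/3)·0.115385) = −0.75 · ln(0.846153) = −0.75 · (-0.167055) = 0.1253.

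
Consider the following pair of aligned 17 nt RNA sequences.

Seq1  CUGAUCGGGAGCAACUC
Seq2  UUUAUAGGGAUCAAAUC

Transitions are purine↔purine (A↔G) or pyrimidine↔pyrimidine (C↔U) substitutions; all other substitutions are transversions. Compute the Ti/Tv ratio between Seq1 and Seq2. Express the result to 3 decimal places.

0.250

The sequences differ at positions 1 (C/U, transition), 3 (G/U, transversion), 6 (C/A, transversion), 11 (G/U, transversion), 15 (C/A, transversion).
Of the 5 differences, 1 transition and 4 transversions, so Ti/Tv = 1/4 = 0.250.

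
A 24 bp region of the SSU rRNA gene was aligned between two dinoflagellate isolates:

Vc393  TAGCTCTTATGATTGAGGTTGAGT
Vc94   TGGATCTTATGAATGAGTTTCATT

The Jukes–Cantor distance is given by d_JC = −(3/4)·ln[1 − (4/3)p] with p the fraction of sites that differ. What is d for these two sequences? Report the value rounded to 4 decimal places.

Differing sites — 2:A/G; 4:C/A; 13:T/A; 18:G/T; 21:G/C; 23:G/T.
p = 6/24 = 0.250000.
d = −0.75 · ln(1 − (4/3)·0.250000) = −0.75 · ln(0.666667) = −0.75 · (-0.405465) = 0.3041.

0.3041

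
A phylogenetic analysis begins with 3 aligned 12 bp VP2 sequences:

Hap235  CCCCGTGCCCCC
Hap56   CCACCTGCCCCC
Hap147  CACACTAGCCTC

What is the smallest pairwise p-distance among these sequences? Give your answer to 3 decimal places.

Pairwise Hamming distances:
  Hap235 vs Hap56: 2
  Hap235 vs Hap147: 6
  Hap56 vs Hap147: 6
The smallest is 2 mismatches, between Hap235 and Hap56; p = 2/12 = 0.167.

0.167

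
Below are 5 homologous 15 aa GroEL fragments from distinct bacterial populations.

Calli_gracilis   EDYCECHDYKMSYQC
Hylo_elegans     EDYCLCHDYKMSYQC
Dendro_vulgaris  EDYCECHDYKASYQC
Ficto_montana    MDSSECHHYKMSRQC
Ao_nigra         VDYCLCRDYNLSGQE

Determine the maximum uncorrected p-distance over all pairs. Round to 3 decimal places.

Pairwise Hamming distances:
  Calli_gracilis vs Hylo_elegans: 1
  Calli_gracilis vs Dendro_vulgaris: 1
  Calli_gracilis vs Ficto_montana: 5
  Calli_gracilis vs Ao_nigra: 7
  Hylo_elegans vs Dendro_vulgaris: 2
  Hylo_elegans vs Ficto_montana: 6
  Hylo_elegans vs Ao_nigra: 6
  Dendro_vulgaris vs Ficto_montana: 6
  Dendro_vulgaris vs Ao_nigra: 7
  Ficto_montana vs Ao_nigra: 10
The largest is 10 mismatches, between Ficto_montana and Ao_nigra; p = 10/15 = 0.667.

0.667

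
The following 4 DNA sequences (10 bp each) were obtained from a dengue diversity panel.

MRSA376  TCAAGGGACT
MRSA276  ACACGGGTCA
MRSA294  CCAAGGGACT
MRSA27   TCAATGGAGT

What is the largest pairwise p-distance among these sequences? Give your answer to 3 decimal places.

Pairwise Hamming distances:
  MRSA376 vs MRSA276: 4
  MRSA376 vs MRSA294: 1
  MRSA376 vs MRSA27: 2
  MRSA276 vs MRSA294: 4
  MRSA276 vs MRSA27: 6
  MRSA294 vs MRSA27: 3
The largest is 6 mismatches, between MRSA276 and MRSA27; p = 6/10 = 0.600.

0.600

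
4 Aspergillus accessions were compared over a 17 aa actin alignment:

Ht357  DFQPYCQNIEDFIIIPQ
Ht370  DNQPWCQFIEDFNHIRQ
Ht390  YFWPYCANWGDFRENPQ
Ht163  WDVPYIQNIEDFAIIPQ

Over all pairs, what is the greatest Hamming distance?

12

Pairwise Hamming distances:
  Ht357 vs Ht370: 6
  Ht357 vs Ht390: 8
  Ht357 vs Ht163: 5
  Ht370 vs Ht390: 12
  Ht370 vs Ht163: 9
  Ht390 vs Ht163: 10
The largest is 12, between Ht370 and Ht390.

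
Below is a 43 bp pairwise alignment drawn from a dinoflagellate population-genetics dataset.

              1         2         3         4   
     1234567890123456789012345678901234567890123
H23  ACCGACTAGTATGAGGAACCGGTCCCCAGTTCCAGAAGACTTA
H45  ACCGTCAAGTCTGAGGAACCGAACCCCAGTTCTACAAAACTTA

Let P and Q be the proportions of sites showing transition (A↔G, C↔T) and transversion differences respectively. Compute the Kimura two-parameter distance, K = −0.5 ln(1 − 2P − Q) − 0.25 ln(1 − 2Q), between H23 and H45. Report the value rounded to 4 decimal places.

Mismatches occur at site 5 (A→T, transversion), site 7 (T→A, transversion), site 11 (A→C, transversion), site 22 (G→A, transition), site 23 (T→A, transversion), site 33 (C→T, transition), site 35 (G→C, transversion), site 38 (G→A, transition).
Of the 8 differences, 3 transitions and 5 transversions over 43 sites: P = 3/43 = 0.069767, Q = 5/43 = 0.116279.
d = −0.5·ln(0.744187) − 0.25·ln(0.767442) = −0.5·(-0.295463) − 0.25·(-0.264692) = 0.2139.

0.2139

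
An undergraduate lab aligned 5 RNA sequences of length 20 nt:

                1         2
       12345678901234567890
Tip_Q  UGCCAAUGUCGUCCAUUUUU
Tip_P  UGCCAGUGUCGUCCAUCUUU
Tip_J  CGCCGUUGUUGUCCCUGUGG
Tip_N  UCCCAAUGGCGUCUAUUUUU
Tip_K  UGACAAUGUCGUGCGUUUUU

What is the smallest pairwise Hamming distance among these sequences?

Pairwise Hamming distances:
  Tip_Q vs Tip_P: 2
  Tip_Q vs Tip_J: 8
  Tip_Q vs Tip_N: 3
  Tip_Q vs Tip_K: 3
  Tip_P vs Tip_J: 8
  Tip_P vs Tip_N: 5
  Tip_P vs Tip_K: 5
  Tip_J vs Tip_N: 11
  Tip_J vs Tip_K: 10
  Tip_N vs Tip_K: 6
The smallest is 2, between Tip_Q and Tip_P.

2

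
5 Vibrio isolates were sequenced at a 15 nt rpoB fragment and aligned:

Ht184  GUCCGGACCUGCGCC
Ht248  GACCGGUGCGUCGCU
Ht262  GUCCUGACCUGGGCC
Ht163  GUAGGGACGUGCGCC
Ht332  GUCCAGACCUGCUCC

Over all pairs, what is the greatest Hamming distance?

9

Pairwise Hamming distances:
  Ht184 vs Ht248: 6
  Ht184 vs Ht262: 2
  Ht184 vs Ht163: 3
  Ht184 vs Ht332: 2
  Ht248 vs Ht262: 8
  Ht248 vs Ht163: 9
  Ht248 vs Ht332: 8
  Ht262 vs Ht163: 5
  Ht262 vs Ht332: 3
  Ht163 vs Ht332: 5
The largest is 9, between Ht248 and Ht163.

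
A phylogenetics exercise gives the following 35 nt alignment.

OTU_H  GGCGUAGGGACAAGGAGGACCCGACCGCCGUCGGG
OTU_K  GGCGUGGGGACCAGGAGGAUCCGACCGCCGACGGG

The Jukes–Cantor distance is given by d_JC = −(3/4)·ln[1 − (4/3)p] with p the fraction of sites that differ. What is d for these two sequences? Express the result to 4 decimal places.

0.1240

The sequences differ at positions 6 (A/G), 12 (A/C), 20 (C/U), 31 (U/A).
p = 4/35 = 0.114286.
d = −0.75 · ln(1 − (4/3)·0.114286) = −0.75 · ln(0.847619) = −0.75 · (-0.165324) = 0.1240.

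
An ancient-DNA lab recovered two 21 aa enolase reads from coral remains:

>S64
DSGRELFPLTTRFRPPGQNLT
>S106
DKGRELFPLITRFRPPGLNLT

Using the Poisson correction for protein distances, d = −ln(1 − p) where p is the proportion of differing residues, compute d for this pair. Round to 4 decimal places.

0.1542

Mismatches occur at site 2 (S↔K), site 10 (T↔I), site 18 (Q↔L).
p = 3/21 = 0.142857.
d = −ln(1 − 0.142857) = −ln(0.857143) = 0.1542.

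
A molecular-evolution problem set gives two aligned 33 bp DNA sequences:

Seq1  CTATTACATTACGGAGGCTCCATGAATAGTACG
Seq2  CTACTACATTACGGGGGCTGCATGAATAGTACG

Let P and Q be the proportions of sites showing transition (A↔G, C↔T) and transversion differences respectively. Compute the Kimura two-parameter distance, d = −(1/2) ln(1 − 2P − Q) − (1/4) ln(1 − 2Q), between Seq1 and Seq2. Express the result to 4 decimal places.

Mismatches occur at site 4 (T↔C, transition), site 15 (A↔G, transition), site 20 (C↔G, transversion).
Of the 3 differences, 2 transitions and 1 transversion over 33 sites: P = 2/33 = 0.060606, Q = 1/33 = 0.030303.
d = −0.5·ln(0.848485) − 0.25·ln(0.939394) = −0.5·(-0.164303) − 0.25·(-0.062520) = 0.0978.

0.0978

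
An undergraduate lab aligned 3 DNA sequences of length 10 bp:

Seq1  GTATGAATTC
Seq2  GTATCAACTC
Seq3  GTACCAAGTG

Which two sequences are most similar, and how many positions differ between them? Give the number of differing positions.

2

Pairwise Hamming distances:
  Seq1 vs Seq2: 2
  Seq1 vs Seq3: 4
  Seq2 vs Seq3: 3
The smallest is 2, between Seq1 and Seq2.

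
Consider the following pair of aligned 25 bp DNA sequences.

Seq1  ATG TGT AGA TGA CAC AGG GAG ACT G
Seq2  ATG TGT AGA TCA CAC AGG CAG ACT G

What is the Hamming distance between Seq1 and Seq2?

2

The sequences differ at positions 11 (G/C), 19 (G/C).
That gives 2 mismatches out of 25 aligned sites, so the Hamming distance is 2.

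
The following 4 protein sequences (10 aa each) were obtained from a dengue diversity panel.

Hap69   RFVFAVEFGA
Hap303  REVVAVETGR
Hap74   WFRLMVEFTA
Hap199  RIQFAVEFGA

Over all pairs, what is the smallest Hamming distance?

2

Pairwise Hamming distances:
  Hap69 vs Hap303: 4
  Hap69 vs Hap74: 5
  Hap69 vs Hap199: 2
  Hap303 vs Hap74: 8
  Hap303 vs Hap199: 5
  Hap74 vs Hap199: 6
The smallest is 2, between Hap69 and Hap199.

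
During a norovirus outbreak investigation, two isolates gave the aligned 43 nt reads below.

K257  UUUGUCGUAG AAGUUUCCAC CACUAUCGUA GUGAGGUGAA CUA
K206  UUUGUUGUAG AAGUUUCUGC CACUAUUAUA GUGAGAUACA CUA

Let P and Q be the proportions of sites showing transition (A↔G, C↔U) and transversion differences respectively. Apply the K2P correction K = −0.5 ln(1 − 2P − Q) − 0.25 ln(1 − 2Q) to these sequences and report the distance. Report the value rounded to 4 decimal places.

0.2264

Mismatches occur at site 6 (C→U, transition), site 18 (C→U, transition), site 19 (A→G, transition), site 27 (C→U, transition), site 28 (G→A, transition), site 36 (G→A, transition), site 38 (G→A, transition), site 39 (A→C, transversion).
Of the 8 differences, 7 transitions and 1 transversion over 43 sites: P = 7/43 = 0.162791, Q = 1/43 = 0.023256.
d = −0.5·ln(0.651162) − 0.25·ln(0.953488) = −0.5·(-0.428997) − 0.25·(-0.047628) = 0.2264.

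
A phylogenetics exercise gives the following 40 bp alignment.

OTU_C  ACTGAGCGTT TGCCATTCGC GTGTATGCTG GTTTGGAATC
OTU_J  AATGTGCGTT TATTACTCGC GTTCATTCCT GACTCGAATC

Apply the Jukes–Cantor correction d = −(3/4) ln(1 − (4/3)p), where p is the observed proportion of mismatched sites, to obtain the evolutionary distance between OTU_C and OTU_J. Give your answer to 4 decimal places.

0.4715

Differing sites — 2:C/A; 5:A/T; 12:G/A; 13:C/T; 14:C/T; 16:T/C; 23:G/T; 24:T/C; 27:G/T; 29:T/C; 30:G/T; 32:T/A; 33:T/C; 35:G/C.
p = 14/40 = 0.350000.
d = −0.75 · ln(1 − (4/3)·0.350000) = −0.75 · ln(0.533333) = −0.75 · (-0.628609) = 0.4715.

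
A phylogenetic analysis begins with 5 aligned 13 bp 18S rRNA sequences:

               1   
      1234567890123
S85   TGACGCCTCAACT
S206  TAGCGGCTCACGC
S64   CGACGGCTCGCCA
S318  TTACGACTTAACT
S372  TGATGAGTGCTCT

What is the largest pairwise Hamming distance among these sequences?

Pairwise Hamming distances:
  S85 vs S206: 6
  S85 vs S64: 5
  S85 vs S318: 3
  S85 vs S372: 6
  S206 vs S64: 6
  S206 vs S318: 7
  S206 vs S372: 10
  S64 vs S318: 7
  S64 vs S372: 8
  S318 vs S372: 6
The largest is 10, between S206 and S372.

10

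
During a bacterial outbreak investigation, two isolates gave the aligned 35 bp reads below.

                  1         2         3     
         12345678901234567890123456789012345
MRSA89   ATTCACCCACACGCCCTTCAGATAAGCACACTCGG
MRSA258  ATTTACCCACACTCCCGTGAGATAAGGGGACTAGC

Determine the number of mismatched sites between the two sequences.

9

The sequences differ at positions 4 (C/T), 13 (G/T), 17 (T/G), 19 (C/G), 27 (C/G), 28 (A/G), 29 (C/G), 33 (C/A), 35 (G/C).
That gives 9 mismatches out of 35 aligned sites, so the Hamming distance is 9.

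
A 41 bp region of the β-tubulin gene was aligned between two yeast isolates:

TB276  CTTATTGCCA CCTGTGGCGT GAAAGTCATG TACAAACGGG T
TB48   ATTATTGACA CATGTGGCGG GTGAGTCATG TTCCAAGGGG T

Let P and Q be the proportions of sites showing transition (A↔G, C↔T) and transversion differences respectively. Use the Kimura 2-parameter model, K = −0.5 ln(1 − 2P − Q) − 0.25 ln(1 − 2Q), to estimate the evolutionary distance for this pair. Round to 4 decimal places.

Mismatches occur at site 1 (C/A, transversion), site 8 (C/A, transversion), site 12 (C/A, transversion), site 20 (T/G, transversion), site 22 (A/T, transversion), site 23 (A/G, transition), site 32 (A/T, transversion), site 34 (A/C, transversion), site 37 (C/G, transversion).
Of the 9 differences, 1 transition and 8 transversions over 41 sites: P = 1/41 = 0.024390, Q = 8/41 = 0.195122.
d = −0.5·ln(0.756098) − 0.25·ln(0.609756) = −0.5·(-0.279584) − 0.25·(-0.494696) = 0.2635.

0.2635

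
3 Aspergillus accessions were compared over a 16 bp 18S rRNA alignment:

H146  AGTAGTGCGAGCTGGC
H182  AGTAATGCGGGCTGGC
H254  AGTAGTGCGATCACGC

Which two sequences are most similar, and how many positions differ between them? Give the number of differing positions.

2

Pairwise Hamming distances:
  H146 vs H182: 2
  H146 vs H254: 3
  H182 vs H254: 5
The smallest is 2, between H146 and H182.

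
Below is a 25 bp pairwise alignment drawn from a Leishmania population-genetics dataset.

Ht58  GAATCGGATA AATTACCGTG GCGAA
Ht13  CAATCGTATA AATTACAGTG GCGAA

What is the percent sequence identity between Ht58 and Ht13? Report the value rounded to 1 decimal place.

Mismatches occur at site 1 (G↔C), site 7 (G↔T), site 17 (C↔A).
22 of the 25 sites match, so the percent identity is 22/25 × 100 = 88.0%.

88.0%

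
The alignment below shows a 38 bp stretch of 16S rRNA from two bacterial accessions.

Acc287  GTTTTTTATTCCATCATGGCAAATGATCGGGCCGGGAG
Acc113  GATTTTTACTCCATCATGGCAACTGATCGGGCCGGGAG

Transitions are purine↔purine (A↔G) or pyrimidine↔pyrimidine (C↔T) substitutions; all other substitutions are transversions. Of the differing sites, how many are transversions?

2

Differing sites — 2:T/A (Tv); 9:T/C (Ti); 23:A/C (Tv).
Of the 3 differences, 1 transition and 2 transversions, so the answer is 2.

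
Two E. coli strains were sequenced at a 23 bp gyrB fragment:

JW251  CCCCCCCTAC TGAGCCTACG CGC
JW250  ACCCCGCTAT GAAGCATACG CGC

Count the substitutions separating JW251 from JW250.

6

Differing sites — 1:C/A; 6:C/G; 10:C/T; 11:T/G; 12:G/A; 16:C/A.
That gives 6 mismatches out of 23 aligned sites, so the Hamming distance is 6.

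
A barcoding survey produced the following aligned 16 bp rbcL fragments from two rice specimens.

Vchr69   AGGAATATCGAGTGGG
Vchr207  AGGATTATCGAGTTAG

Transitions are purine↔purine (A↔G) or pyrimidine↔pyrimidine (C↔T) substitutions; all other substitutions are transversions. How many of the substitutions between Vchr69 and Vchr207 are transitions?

1

Differing sites — 5:A/T (Tv); 14:G/T (Tv); 15:G/A (Ti).
Of the 3 differences, 1 transition and 2 transversions, so the answer is 1.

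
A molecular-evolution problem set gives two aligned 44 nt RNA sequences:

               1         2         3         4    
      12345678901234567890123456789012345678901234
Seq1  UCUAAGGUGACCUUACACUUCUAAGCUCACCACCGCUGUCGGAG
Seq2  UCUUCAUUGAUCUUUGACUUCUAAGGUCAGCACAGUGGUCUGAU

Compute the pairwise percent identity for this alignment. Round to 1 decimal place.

Differing sites — 4:A/U; 5:A/C; 6:G/A; 7:G/U; 11:C/U; 15:A/U; 16:C/G; 26:C/G; 30:C/G; 34:C/A; 36:C/U; 37:U/G; 41:G/U; 44:G/U.
30 of the 44 sites match, so the percent identity is 30/44 × 100 = 68.2%.

68.2%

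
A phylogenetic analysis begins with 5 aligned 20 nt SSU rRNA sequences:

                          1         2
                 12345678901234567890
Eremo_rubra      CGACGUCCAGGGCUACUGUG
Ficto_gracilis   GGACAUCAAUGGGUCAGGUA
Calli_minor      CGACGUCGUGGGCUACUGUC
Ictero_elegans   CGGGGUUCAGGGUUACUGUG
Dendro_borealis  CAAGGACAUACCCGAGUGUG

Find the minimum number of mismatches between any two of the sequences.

Pairwise Hamming distances:
  Eremo_rubra vs Ficto_gracilis: 9
  Eremo_rubra vs Calli_minor: 3
  Eremo_rubra vs Ictero_elegans: 4
  Eremo_rubra vs Dendro_borealis: 10
  Ficto_gracilis vs Calli_minor: 10
  Ficto_gracilis vs Ictero_elegans: 12
  Ficto_gracilis vs Dendro_borealis: 15
  Calli_minor vs Ictero_elegans: 7
  Calli_minor vs Dendro_borealis: 10
  Ictero_elegans vs Dendro_borealis: 12
The smallest is 3, between Eremo_rubra and Calli_minor.

3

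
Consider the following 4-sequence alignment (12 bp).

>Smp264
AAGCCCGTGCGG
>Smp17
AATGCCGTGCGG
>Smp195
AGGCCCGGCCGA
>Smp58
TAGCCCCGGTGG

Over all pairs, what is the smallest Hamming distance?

2

Pairwise Hamming distances:
  Smp264 vs Smp17: 2
  Smp264 vs Smp195: 4
  Smp264 vs Smp58: 4
  Smp17 vs Smp195: 6
  Smp17 vs Smp58: 6
  Smp195 vs Smp58: 6
The smallest is 2, between Smp264 and Smp17.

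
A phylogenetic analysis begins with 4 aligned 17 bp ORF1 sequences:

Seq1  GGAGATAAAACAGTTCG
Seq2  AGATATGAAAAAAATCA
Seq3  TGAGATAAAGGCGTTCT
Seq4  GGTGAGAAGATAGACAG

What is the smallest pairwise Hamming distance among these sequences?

5

Pairwise Hamming distances:
  Seq1 vs Seq2: 7
  Seq1 vs Seq3: 5
  Seq1 vs Seq4: 7
  Seq2 vs Seq3: 9
  Seq2 vs Seq4: 11
  Seq3 vs Seq4: 11
The smallest is 5, between Seq1 and Seq3.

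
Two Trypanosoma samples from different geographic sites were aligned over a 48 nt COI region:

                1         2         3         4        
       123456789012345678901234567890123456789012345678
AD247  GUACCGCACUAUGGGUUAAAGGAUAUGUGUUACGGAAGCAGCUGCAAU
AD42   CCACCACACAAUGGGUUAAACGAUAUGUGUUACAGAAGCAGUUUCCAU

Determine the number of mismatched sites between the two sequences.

Mismatches occur at site 1 (G↔C), site 2 (U↔C), site 6 (G↔A), site 10 (U↔A), site 21 (G↔C), site 34 (G↔A), site 42 (C↔U), site 44 (G↔U), site 46 (A↔C).
That gives 9 mismatches out of 48 aligned sites, so the Hamming distance is 9.

9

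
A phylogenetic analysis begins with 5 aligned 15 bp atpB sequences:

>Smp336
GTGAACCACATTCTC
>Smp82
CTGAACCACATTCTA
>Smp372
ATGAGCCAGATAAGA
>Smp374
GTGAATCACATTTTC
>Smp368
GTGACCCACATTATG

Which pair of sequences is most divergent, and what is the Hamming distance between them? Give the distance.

8

Pairwise Hamming distances:
  Smp336 vs Smp82: 2
  Smp336 vs Smp372: 7
  Smp336 vs Smp374: 2
  Smp336 vs Smp368: 3
  Smp82 vs Smp372: 6
  Smp82 vs Smp374: 4
  Smp82 vs Smp368: 4
  Smp372 vs Smp374: 8
  Smp372 vs Smp368: 6
  Smp374 vs Smp368: 4
The largest is 8, between Smp372 and Smp374.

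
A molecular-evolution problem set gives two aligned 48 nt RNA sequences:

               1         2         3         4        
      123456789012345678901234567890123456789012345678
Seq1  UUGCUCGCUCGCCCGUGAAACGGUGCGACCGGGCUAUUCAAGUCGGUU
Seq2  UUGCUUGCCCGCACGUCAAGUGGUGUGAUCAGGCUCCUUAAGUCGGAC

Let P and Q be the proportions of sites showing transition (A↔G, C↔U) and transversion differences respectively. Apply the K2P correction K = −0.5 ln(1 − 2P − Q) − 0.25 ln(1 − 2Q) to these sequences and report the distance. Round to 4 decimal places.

0.3922

The sequences differ at positions 6 (C/U, transition), 9 (U/C, transition), 13 (C/A, transversion), 17 (G/C, transversion), 20 (A/G, transition), 21 (C/U, transition), 26 (C/U, transition), 29 (C/U, transition), 31 (G/A, transition), 36 (A/C, transversion), 37 (U/C, transition), 39 (C/U, transition), 47 (U/A, transversion), 48 (U/C, transition).
Of the 14 differences, 10 transitions and 4 transversions over 48 sites: P = 10/48 = 0.208333, Q = 4/48 = 0.083333.
d = −0.5·ln(0.500001) − 0.25·ln(0.833334) = −0.5·(-0.693145) − 0.25·(-0.182321) = 0.3922.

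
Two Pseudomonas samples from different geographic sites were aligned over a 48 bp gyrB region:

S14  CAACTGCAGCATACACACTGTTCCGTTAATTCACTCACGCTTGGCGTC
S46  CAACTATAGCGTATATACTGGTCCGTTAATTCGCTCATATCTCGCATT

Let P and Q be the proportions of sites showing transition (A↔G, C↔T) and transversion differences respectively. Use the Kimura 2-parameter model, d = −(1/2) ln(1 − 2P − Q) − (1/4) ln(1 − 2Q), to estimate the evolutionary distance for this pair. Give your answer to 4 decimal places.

0.4118

The sequences differ at positions 6 (G/A, transition), 7 (C/T, transition), 11 (A/G, transition), 14 (C/T, transition), 16 (C/T, transition), 21 (T/G, transversion), 33 (A/G, transition), 38 (C/T, transition), 39 (G/A, transition), 40 (C/T, transition), 41 (T/C, transition), 43 (G/C, transversion), 46 (G/A, transition), 48 (C/T, transition).
Of the 14 differences, 12 transitions and 2 transversions over 48 sites: P = 12/48 = 0.250000, Q = 2/48 = 0.041667.
d = −0.5·ln(0.458333) − 0.25·ln(0.916666) = −0.5·(-0.780159) − 0.25·(-0.087012) = 0.4118.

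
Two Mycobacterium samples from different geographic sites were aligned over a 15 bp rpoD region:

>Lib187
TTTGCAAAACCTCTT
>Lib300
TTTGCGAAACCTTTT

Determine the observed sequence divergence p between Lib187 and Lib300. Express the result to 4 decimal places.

Differing sites — 6:A/G; 13:C/T.
There are 2 differences over 15 sites, so p = 2/15 = 0.1333.

0.1333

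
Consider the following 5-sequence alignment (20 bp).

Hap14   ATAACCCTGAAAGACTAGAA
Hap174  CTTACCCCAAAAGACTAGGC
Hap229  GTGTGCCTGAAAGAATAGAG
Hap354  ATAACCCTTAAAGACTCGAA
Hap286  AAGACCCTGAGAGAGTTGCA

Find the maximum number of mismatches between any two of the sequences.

Pairwise Hamming distances:
  Hap14 vs Hap174: 6
  Hap14 vs Hap229: 6
  Hap14 vs Hap354: 2
  Hap14 vs Hap286: 6
  Hap174 vs Hap229: 9
  Hap174 vs Hap354: 7
  Hap174 vs Hap286: 10
  Hap229 vs Hap354: 8
  Hap229 vs Hap286: 9
  Hap354 vs Hap286: 7
The largest is 10, between Hap174 and Hap286.

10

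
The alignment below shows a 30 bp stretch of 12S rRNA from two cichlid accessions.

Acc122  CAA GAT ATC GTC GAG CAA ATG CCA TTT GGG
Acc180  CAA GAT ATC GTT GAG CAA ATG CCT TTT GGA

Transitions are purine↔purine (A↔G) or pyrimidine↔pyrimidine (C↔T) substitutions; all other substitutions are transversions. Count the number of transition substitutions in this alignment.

The sequences differ at positions 12 (C/T, transition), 24 (A/T, transversion), 30 (G/A, transition).
Of the 3 differences, 2 transitions and 1 transversion, so the answer is 2.

2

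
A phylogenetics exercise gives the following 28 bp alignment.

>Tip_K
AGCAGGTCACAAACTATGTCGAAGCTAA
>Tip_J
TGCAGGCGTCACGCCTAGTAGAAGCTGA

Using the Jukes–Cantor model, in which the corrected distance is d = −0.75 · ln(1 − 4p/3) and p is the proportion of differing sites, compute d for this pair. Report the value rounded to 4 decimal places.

0.5565

Differing sites — 1:A/T; 7:T/C; 8:C/G; 9:A/T; 12:A/C; 13:A/G; 15:T/C; 16:A/T; 17:T/A; 20:C/A; 27:A/G.
p = 11/28 = 0.392857.
d = −0.75 · ln(1 − (4/3)·0.392857) = −0.75 · ln(0.476191) = −0.75 · (-0.741936) = 0.5565.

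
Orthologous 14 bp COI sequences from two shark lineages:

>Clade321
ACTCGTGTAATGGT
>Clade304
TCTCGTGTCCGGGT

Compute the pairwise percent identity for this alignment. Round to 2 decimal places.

The sequences differ at positions 1 (A/T), 9 (A/C), 10 (A/C), 11 (T/G).
10 of the 14 sites match, so the percent identity is 10/14 × 100 = 71.43%.

71.43%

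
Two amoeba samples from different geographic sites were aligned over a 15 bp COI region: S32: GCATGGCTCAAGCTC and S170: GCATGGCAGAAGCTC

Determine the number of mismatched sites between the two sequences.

2

The sequences differ at positions 8 (T/A), 9 (C/G).
That gives 2 mismatches out of 15 aligned sites, so the Hamming distance is 2.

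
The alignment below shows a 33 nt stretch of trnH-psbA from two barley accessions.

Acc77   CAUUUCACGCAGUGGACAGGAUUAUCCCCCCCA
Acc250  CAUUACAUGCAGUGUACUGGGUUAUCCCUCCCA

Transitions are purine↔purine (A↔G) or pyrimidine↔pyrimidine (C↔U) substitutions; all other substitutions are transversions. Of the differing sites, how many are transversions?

Differing sites — 5:U/A (Tv); 8:C/U (Ti); 15:G/U (Tv); 18:A/U (Tv); 21:A/G (Ti); 29:C/U (Ti).
Of the 6 differences, 3 transitions and 3 transversions, so the answer is 3.

3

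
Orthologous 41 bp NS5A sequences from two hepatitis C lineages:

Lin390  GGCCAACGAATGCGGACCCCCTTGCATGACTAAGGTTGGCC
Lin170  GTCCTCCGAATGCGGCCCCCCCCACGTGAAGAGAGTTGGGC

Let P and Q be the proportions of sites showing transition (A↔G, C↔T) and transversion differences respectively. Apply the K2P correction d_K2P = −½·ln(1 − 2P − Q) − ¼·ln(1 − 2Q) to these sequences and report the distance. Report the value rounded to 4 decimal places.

The sequences differ at positions 2 (G/T, transversion), 5 (A/T, transversion), 6 (A/C, transversion), 16 (A/C, transversion), 22 (T/C, transition), 23 (T/C, transition), 24 (G/A, transition), 26 (A/G, transition), 30 (C/A, transversion), 31 (T/G, transversion), 33 (A/G, transition), 34 (G/A, transition), 40 (C/G, transversion).
Of the 13 differences, 6 transitions and 7 transversions over 41 sites: P = 6/41 = 0.146341, Q = 7/41 = 0.170732.
d = −0.5·ln(0.536586) − 0.25·ln(0.658536) = −0.5·(-0.622528) − 0.25·(-0.417736) = 0.4157.

0.4157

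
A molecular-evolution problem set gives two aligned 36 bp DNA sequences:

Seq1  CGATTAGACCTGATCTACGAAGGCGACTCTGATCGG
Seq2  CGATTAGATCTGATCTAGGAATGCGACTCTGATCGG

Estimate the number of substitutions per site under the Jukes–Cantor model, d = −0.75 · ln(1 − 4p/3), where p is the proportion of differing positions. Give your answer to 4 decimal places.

Mismatches occur at site 9 (C/T), site 18 (C/G), site 22 (G/T).
p = 3/36 = 0.083333.
d = −0.75 · ln(1 − (4/3)·0.083333) = −0.75 · ln(0.888889) = −0.75 · (-0.117783) = 0.0883.

0.0883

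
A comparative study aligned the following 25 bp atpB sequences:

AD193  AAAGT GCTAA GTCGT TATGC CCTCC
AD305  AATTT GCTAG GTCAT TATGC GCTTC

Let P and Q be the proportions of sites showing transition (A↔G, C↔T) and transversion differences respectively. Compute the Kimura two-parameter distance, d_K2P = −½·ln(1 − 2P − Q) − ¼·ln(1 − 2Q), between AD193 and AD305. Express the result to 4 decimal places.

Mismatches occur at site 3 (A→T, transversion), site 4 (G→T, transversion), site 10 (A→G, transition), site 14 (G→A, transition), site 21 (C→G, transversion), site 24 (C→T, transition).
Of the 6 differences, 3 transitions and 3 transversions over 25 sites: P = 3/25 = 0.120000, Q = 3/25 = 0.120000.
d = −0.5·ln(0.640000) − 0.25·ln(0.760000) = −0.5·(-0.446287) − 0.25·(-0.274437) = 0.2918.

0.2918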